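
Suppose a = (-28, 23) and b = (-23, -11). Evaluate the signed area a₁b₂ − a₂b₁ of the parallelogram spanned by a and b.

837

(-28)·(-11) - 23·(-23) = 308 - (-529) = 837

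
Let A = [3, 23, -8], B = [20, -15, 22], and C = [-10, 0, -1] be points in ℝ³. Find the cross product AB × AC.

(424, -509, -885)

AB = (17, -38, 30)
AC = (-13, -23, 7)
i: (-38)·7 - 30·(-23) = -266 - (-690) = 424
j: 30·(-13) - 17·7 = -390 - 119 = -509
k: 17·(-23) - (-38)·(-13) = -391 - 494 = -885
AB × AC = (424, -509, -885)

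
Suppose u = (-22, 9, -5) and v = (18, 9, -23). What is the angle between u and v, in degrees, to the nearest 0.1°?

u · v = (-22)·18 + 9·9 + (-5)·(-23) = -396 + 81 + 115 = -200
|u|² = 484 + 81 + 25 = 590,  |u| = √590 ≈ 24.289916
|v|² = 324 + 81 + 529 = 934,  |v| = √934 ≈ 30.561414
cos θ = -200 / (24.289916 · 30.561414) ≈ -0.26942
θ = arccos(-0.26942) ≈ 105.6°

105.6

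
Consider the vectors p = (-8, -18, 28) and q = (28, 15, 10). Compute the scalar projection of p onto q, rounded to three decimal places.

p · q = (-8)·28 + (-18)·15 + 28·10 = -224 - 270 + 280 = -214
|q| = √(784 + 225 + 100) = √1109 ≈ 33.3017
comp_q p = -214 / √1109 ≈ -6.426

-6.426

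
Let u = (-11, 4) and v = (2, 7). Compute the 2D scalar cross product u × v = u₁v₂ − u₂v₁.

-85

(-11)·7 - 4·2 = -77 - 8 = -85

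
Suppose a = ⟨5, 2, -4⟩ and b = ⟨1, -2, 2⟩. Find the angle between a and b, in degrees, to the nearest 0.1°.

a · b = 5·1 + 2·(-2) + (-4)·2 = 5 - 4 - 8 = -7
|a|² = 25 + 4 + 16 = 45,  |a| = √45 ≈ 6.708204
|b|² = 1 + 4 + 4 = 9,  |b| = √9 ≈ 3.000000
cos θ = -7 / (6.708204 · 3.000000) ≈ -0.34783
θ = arccos(-0.34783) ≈ 110.4°

110.4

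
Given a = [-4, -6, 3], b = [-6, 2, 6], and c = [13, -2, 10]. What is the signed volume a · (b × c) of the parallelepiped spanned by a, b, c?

-998

b × c:
i: 2·10 - 6·(-2) = 20 - (-12) = 32
j: 6·13 - (-6)·10 = 78 - (-60) = 138
k: (-6)·(-2) - 2·13 = 12 - 26 = -14
b × c = (32, 138, -14)
a · (b × c) = (-4)·32 + (-6)·138 + 3·(-14) = -128 - 828 - 42 = -998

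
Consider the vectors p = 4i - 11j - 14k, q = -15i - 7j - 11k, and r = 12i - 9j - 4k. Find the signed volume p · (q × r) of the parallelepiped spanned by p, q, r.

q × r:
i: (-7)·(-4) - (-11)·(-9) = 28 - 99 = -71
j: (-11)·12 - (-15)·(-4) = -132 - 60 = -192
k: (-15)·(-9) - (-7)·12 = 135 - (-84) = 219
q × r = (-71, -192, 219)
p · (q × r) = 4·(-71) + (-11)·(-192) + (-14)·219 = -284 + 2112 - 3066 = -1238

-1238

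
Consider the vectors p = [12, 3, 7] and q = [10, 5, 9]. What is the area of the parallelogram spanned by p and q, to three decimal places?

49.071

i: 3·9 - 7·5 = 27 - 35 = -8
j: 7·10 - 12·9 = 70 - 108 = -38
k: 12·5 - 3·10 = 60 - 30 = 30
p × q = (-8, -38, 30)
|p × q| = √((-8)² + (-38)² + 30²) = √2408 ≈ 49.0714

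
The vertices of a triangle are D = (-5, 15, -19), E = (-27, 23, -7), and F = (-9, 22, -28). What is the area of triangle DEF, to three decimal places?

DE = (-22, 8, 12),  DF = (-4, 7, -9)
i: 8·(-9) - 12·7 = -72 - 84 = -156
j: 12·(-4) - (-22)·(-9) = -48 - 198 = -246
k: (-22)·7 - 8·(-4) = -154 - (-32) = -122
DE × DF = (-156, -246, -122)
|DE × DF| = √99736 ≈ 315.8101
area = ½ · 315.8101 ≈ 157.905

157.905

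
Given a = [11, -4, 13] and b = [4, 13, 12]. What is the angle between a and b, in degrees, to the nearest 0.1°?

a · b = 11·4 + (-4)·13 + 13·12 = 44 - 52 + 156 = 148
|a|² = 121 + 16 + 169 = 306,  |a| = √306 ≈ 17.492856
|b|² = 16 + 169 + 144 = 329,  |b| = √329 ≈ 18.138357
cos θ = 148 / (17.492856 · 18.138357) ≈ 0.46645
θ = arccos(0.46645) ≈ 62.2°

62.2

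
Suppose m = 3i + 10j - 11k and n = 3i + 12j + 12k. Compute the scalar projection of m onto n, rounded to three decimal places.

-0.174

m · n = 3·3 + 10·12 + (-11)·12 = 9 + 120 - 132 = -3
|n| = √(9 + 144 + 144) = √297 ≈ 17.2337
comp_n m = -3 / √297 ≈ -0.174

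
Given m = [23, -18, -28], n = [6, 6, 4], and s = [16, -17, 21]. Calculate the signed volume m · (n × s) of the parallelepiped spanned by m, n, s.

11122

n × s:
i: 6·21 - 4·(-17) = 126 - (-68) = 194
j: 4·16 - 6·21 = 64 - 126 = -62
k: 6·(-17) - 6·16 = -102 - 96 = -198
n × s = (194, -62, -198)
m · (n × s) = 23·194 + (-18)·(-62) + (-28)·(-198) = 4462 + 1116 + 5544 = 11122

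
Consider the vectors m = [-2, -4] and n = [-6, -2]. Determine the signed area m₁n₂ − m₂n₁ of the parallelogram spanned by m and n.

(-2)·(-2) - (-4)·(-6) = 4 - 24 = -20

-20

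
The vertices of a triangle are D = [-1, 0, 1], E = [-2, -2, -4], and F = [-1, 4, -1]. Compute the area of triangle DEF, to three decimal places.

DE = (-1, -2, -5),  DF = (0, 4, -2)
i: (-2)·(-2) - (-5)·4 = 4 - (-20) = 24
j: (-5)·0 - (-1)·(-2) = 0 - 2 = -2
k: (-1)·4 - (-2)·0 = -4 - 0 = -4
DE × DF = (24, -2, -4)
|DE × DF| = √596 ≈ 24.4131
area = ½ · 24.4131 ≈ 12.207

12.207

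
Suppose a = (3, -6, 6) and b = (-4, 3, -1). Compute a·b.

a · b = 3·(-4) + (-6)·3 + 6·(-1) = -12 - 18 - 6 = -36

-36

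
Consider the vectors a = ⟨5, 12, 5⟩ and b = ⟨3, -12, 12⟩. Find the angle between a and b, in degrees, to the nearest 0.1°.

106.7

a · b = 5·3 + 12·(-12) + 5·12 = 15 - 144 + 60 = -69
|a|² = 25 + 144 + 25 = 194,  |a| = √194 ≈ 13.928388
|b|² = 9 + 144 + 144 = 297,  |b| = √297 ≈ 17.233688
cos θ = -69 / (13.928388 · 17.233688) ≈ -0.28746
θ = arccos(-0.28746) ≈ 106.7°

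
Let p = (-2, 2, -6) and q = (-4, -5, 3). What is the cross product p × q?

(-24, 30, 18)

i: 2·3 - (-6)·(-5) = 6 - 30 = -24
j: (-6)·(-4) - (-2)·3 = 24 - (-6) = 30
k: (-2)·(-5) - 2·(-4) = 10 - (-8) = 18
p × q = (-24, 30, 18)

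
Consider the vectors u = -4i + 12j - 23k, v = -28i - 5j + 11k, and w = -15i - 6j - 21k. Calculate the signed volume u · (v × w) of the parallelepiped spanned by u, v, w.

v × w:
i: (-5)·(-21) - 11·(-6) = 105 - (-66) = 171
j: 11·(-15) - (-28)·(-21) = -165 - 588 = -753
k: (-28)·(-6) - (-5)·(-15) = 168 - 75 = 93
v × w = (171, -753, 93)
u · (v × w) = (-4)·171 + 12·(-753) + (-23)·93 = -684 - 9036 - 2139 = -11859

-11859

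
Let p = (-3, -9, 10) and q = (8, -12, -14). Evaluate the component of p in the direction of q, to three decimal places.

-2.786

p · q = (-3)·8 + (-9)·(-12) + 10·(-14) = -24 + 108 - 140 = -56
|q| = √(64 + 144 + 196) = √404 ≈ 20.0998
comp_q p = -56 / √404 ≈ -2.786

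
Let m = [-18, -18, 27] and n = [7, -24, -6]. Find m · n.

m · n = (-18)·7 + (-18)·(-24) + 27·(-6) = -126 + 432 - 162 = 144

144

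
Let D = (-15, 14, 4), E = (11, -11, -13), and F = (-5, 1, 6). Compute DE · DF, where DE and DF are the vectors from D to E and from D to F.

551

DE = E − D = (26, -25, -17)
DF = F − D = (10, -13, 2)
DE · DF = 26·10 + (-25)·(-13) + (-17)·2 = 260 + 325 - 34 = 551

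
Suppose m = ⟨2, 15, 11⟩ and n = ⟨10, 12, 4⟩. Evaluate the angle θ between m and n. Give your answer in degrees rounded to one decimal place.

36.0

m · n = 2·10 + 15·12 + 11·4 = 20 + 180 + 44 = 244
|m|² = 4 + 225 + 121 = 350,  |m| = √350 ≈ 18.708287
|n|² = 100 + 144 + 16 = 260,  |n| = √260 ≈ 16.124515
cos θ = 244 / (18.708287 · 16.124515) ≈ 0.80885
θ = arccos(0.80885) ≈ 36.0°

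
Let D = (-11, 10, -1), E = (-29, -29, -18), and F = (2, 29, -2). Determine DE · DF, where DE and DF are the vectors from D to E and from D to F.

-958

DE = E − D = (-18, -39, -17)
DF = F − D = (13, 19, -1)
DE · DF = (-18)·13 + (-39)·19 + (-17)·(-1) = -234 - 741 + 17 = -958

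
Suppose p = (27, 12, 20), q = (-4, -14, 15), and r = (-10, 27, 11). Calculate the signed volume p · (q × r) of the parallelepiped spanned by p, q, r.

-21325

q × r:
i: (-14)·11 - 15·27 = -154 - 405 = -559
j: 15·(-10) - (-4)·11 = -150 - (-44) = -106
k: (-4)·27 - (-14)·(-10) = -108 - 140 = -248
q × r = (-559, -106, -248)
p · (q × r) = 27·(-559) + 12·(-106) + 20·(-248) = -15093 - 1272 - 4960 = -21325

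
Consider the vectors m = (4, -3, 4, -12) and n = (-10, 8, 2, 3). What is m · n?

m · n = 4·(-10) + (-3)·8 + 4·2 + (-12)·3 = -40 - 24 + 8 - 36 = -92

-92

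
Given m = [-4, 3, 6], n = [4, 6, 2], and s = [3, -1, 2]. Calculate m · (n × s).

n × s:
i: 6·2 - 2·(-1) = 12 - (-2) = 14
j: 2·3 - 4·2 = 6 - 8 = -2
k: 4·(-1) - 6·3 = -4 - 18 = -22
n × s = (14, -2, -22)
m · (n × s) = (-4)·14 + 3·(-2) + 6·(-22) = -56 - 6 - 132 = -194

-194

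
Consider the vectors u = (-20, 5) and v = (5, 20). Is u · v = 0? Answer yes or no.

yes

u · v = (-20)·5 + 5·20 = -100 + 100 = 0
Zero, so the vectors are orthogonal.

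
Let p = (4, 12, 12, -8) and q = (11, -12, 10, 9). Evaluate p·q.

p · q = 4·11 + 12·(-12) + 12·10 + (-8)·9 = 44 - 144 + 120 - 72 = -52

-52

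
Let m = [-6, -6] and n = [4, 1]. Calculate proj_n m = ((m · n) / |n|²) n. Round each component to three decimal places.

(-7.059, -1.765)

m · n = (-6)·4 + (-6)·1 = -24 - 6 = -30
|n|² = 16 + 1 = 17
proj_n m = (-30/17) · (4, 1) ≈ (-7.059, -1.765)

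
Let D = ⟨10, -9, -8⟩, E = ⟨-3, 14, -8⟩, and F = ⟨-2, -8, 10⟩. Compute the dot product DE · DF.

DE = E − D = (-13, 23, 0)
DF = F − D = (-12, 1, 18)
DE · DF = (-13)·(-12) + 23·1 + 0·18 = 156 + 23 + 0 = 179

179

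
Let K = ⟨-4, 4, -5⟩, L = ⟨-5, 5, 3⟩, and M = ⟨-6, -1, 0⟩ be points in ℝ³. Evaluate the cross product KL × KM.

(45, -11, 7)

KL = (-1, 1, 8)
KM = (-2, -5, 5)
i: 1·5 - 8·(-5) = 5 - (-40) = 45
j: 8·(-2) - (-1)·5 = -16 - (-5) = -11
k: (-1)·(-5) - 1·(-2) = 5 - (-2) = 7
KL × KM = (45, -11, 7)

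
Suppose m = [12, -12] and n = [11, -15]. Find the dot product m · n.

312

m · n = 12·11 + (-12)·(-15) = 132 + 180 = 312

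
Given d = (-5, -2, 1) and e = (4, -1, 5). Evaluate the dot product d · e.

-13

d · e = (-5)·4 + (-2)·(-1) + 1·5 = -20 + 2 + 5 = -13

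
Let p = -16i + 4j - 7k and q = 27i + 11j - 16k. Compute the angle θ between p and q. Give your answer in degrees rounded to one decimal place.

117.6

p · q = (-16)·27 + 4·11 + (-7)·(-16) = -432 + 44 + 112 = -276
|p|² = 256 + 16 + 49 = 321,  |p| = √321 ≈ 17.916473
|q|² = 729 + 121 + 256 = 1106,  |q| = √1106 ≈ 33.256578
cos θ = -276 / (17.916473 · 33.256578) ≈ -0.46321
θ = arccos(-0.46321) ≈ 117.6°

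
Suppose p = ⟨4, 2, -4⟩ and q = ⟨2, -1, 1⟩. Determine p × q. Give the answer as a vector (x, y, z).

i: 2·1 - (-4)·(-1) = 2 - 4 = -2
j: (-4)·2 - 4·1 = -8 - 4 = -12
k: 4·(-1) - 2·2 = -4 - 4 = -8
p × q = (-2, -12, -8)

(-2, -12, -8)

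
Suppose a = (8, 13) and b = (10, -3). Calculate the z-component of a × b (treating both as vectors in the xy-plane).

-154

8·(-3) - 13·10 = -24 - 130 = -154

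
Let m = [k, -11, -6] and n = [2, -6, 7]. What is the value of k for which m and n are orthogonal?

-12

m · n = k·2 + (-11)·(-6) + (-6)·7 = 24 + 2k
Set equal to 0: 2k = -24, so k = -12.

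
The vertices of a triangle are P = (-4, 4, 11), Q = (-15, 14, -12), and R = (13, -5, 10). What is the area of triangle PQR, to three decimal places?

231.157

PQ = (-11, 10, -23),  PR = (17, -9, -1)
i: 10·(-1) - (-23)·(-9) = -10 - 207 = -217
j: (-23)·17 - (-11)·(-1) = -391 - 11 = -402
k: (-11)·(-9) - 10·17 = 99 - 170 = -71
PQ × PR = (-217, -402, -71)
|PQ × PR| = √213734 ≈ 462.3137
area = ½ · 462.3137 ≈ 231.157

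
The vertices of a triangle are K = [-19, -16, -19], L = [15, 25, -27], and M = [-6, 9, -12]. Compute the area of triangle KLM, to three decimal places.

KL = (34, 41, -8),  KM = (13, 25, 7)
i: 41·7 - (-8)·25 = 287 - (-200) = 487
j: (-8)·13 - 34·7 = -104 - 238 = -342
k: 34·25 - 41·13 = 850 - 533 = 317
KL × KM = (487, -342, 317)
|KL × KM| = √454622 ≈ 674.2566
area = ½ · 674.2566 ≈ 337.128

337.128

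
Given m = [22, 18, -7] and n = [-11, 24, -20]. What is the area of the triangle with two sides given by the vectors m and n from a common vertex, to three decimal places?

455.859

i: 18·(-20) - (-7)·24 = -360 - (-168) = -192
j: (-7)·(-11) - 22·(-20) = 77 - (-440) = 517
k: 22·24 - 18·(-11) = 528 - (-198) = 726
m × n = (-192, 517, 726)
|m × n| = √((-192)² + 517² + 726²) = √831229 ≈ 911.7176
area = ½ · 911.7176 ≈ 455.859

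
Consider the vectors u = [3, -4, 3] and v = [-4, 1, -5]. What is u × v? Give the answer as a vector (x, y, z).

i: (-4)·(-5) - 3·1 = 20 - 3 = 17
j: 3·(-4) - 3·(-5) = -12 - (-15) = 3
k: 3·1 - (-4)·(-4) = 3 - 16 = -13
u × v = (17, 3, -13)

(17, 3, -13)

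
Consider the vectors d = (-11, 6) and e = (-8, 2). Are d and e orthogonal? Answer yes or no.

no

d · e = (-11)·(-8) + 6·2 = 88 + 12 = 100
Nonzero, so the vectors are not orthogonal.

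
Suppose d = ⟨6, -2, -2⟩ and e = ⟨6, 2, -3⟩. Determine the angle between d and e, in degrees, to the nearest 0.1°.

d · e = 6·6 + (-2)·2 + (-2)·(-3) = 36 - 4 + 6 = 38
|d|² = 36 + 4 + 4 = 44,  |d| = √44 ≈ 6.633250
|e|² = 36 + 4 + 9 = 49,  |e| = √49 ≈ 7.000000
cos θ = 38 / (6.633250 · 7.000000) ≈ 0.81839
θ = arccos(0.81839) ≈ 35.1°

35.1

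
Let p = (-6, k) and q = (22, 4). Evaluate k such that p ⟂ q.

p · q = (-6)·22 + k·4 = -132 + 4k
Set equal to 0: 4k = 132, so k = 33.

33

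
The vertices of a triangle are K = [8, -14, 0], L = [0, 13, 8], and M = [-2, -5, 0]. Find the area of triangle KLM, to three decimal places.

KL = (-8, 27, 8),  KM = (-10, 9, 0)
i: 27·0 - 8·9 = 0 - 72 = -72
j: 8·(-10) - (-8)·0 = -80 - 0 = -80
k: (-8)·9 - 27·(-10) = -72 - (-270) = 198
KL × KM = (-72, -80, 198)
|KL × KM| = √50788 ≈ 225.3619
area = ½ · 225.3619 ≈ 112.681

112.681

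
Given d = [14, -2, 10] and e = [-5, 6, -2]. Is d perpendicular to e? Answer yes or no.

d · e = 14·(-5) + (-2)·6 + 10·(-2) = -70 - 12 - 20 = -102
Nonzero, so the vectors are not orthogonal.

no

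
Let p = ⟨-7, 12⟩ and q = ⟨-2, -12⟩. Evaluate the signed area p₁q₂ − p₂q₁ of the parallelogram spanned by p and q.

(-7)·(-12) - 12·(-2) = 84 - (-24) = 108

108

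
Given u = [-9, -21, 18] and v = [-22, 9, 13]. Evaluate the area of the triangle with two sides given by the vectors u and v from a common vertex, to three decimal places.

i: (-21)·13 - 18·9 = -273 - 162 = -435
j: 18·(-22) - (-9)·13 = -396 - (-117) = -279
k: (-9)·9 - (-21)·(-22) = -81 - 462 = -543
u × v = (-435, -279, -543)
|u × v| = √((-435)² + (-279)² + (-543)²) = √561915 ≈ 749.6099
area = ½ · 749.6099 ≈ 374.805

374.805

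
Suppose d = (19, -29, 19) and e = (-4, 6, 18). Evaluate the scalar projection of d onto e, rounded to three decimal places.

4.745

d · e = 19·(-4) + (-29)·6 + 19·18 = -76 - 174 + 342 = 92
|e| = √(16 + 36 + 324) = √376 ≈ 19.3907
comp_e d = 92 / √376 ≈ 4.745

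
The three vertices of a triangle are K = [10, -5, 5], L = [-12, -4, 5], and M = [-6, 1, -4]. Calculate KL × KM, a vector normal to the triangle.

KL = (-22, 1, 0)
KM = (-16, 6, -9)
i: 1·(-9) - 0·6 = -9 - 0 = -9
j: 0·(-16) - (-22)·(-9) = 0 - 198 = -198
k: (-22)·6 - 1·(-16) = -132 - (-16) = -116
KL × KM = (-9, -198, -116)

(-9, -198, -116)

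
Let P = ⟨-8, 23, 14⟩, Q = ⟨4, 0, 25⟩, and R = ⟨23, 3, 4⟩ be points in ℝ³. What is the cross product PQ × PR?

PQ = (12, -23, 11)
PR = (31, -20, -10)
i: (-23)·(-10) - 11·(-20) = 230 - (-220) = 450
j: 11·31 - 12·(-10) = 341 - (-120) = 461
k: 12·(-20) - (-23)·31 = -240 - (-713) = 473
PQ × PR = (450, 461, 473)

(450, 461, 473)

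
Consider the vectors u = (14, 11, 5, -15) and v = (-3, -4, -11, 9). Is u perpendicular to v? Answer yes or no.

no

u · v = 14·(-3) + 11·(-4) + 5·(-11) + (-15)·9 = -42 - 44 - 55 - 135 = -276
Nonzero, so the vectors are not orthogonal.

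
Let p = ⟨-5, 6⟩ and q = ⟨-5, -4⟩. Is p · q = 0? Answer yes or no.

p · q = (-5)·(-5) + 6·(-4) = 25 - 24 = 1
Nonzero, so the vectors are not orthogonal.

no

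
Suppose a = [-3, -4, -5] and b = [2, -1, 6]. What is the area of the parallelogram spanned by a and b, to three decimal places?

32.031

i: (-4)·6 - (-5)·(-1) = -24 - 5 = -29
j: (-5)·2 - (-3)·6 = -10 - (-18) = 8
k: (-3)·(-1) - (-4)·2 = 3 - (-8) = 11
a × b = (-29, 8, 11)
|a × b| = √((-29)² + 8² + 11²) = √1026 ≈ 32.0312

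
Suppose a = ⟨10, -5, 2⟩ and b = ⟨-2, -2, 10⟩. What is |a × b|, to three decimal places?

117.610

i: (-5)·10 - 2·(-2) = -50 - (-4) = -46
j: 2·(-2) - 10·10 = -4 - 100 = -104
k: 10·(-2) - (-5)·(-2) = -20 - 10 = -30
a × b = (-46, -104, -30)
|a × b| = √((-46)² + (-104)² + (-30)²) = √13832 ≈ 117.6095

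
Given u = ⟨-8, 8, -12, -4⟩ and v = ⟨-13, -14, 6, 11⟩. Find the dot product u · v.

u · v = (-8)·(-13) + 8·(-14) + (-12)·6 + (-4)·11 = 104 - 112 - 72 - 44 = -124

-124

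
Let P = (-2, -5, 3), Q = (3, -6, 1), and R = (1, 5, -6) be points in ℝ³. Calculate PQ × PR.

PQ = (5, -1, -2)
PR = (3, 10, -9)
i: (-1)·(-9) - (-2)·10 = 9 - (-20) = 29
j: (-2)·3 - 5·(-9) = -6 - (-45) = 39
k: 5·10 - (-1)·3 = 50 - (-3) = 53
PQ × PR = (29, 39, 53)

(29, 39, 53)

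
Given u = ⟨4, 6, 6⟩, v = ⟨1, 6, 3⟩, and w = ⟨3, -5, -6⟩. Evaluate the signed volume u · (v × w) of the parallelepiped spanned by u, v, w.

v × w:
i: 6·(-6) - 3·(-5) = -36 - (-15) = -21
j: 3·3 - 1·(-6) = 9 - (-6) = 15
k: 1·(-5) - 6·3 = -5 - 18 = -23
v × w = (-21, 15, -23)
u · (v × w) = 4·(-21) + 6·15 + 6·(-23) = -84 + 90 - 138 = -132

-132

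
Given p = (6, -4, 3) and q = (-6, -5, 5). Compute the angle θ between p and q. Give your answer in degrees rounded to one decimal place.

90.8

p · q = 6·(-6) + (-4)·(-5) + 3·5 = -36 + 20 + 15 = -1
|p|² = 36 + 16 + 9 = 61,  |p| = √61 ≈ 7.810250
|q|² = 36 + 25 + 25 = 86,  |q| = √86 ≈ 9.273618
cos θ = -1 / (7.810250 · 9.273618) ≈ -0.01381
θ = arccos(-0.01381) ≈ 90.8°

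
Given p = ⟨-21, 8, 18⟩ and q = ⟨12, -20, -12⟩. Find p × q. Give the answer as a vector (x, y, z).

i: 8·(-12) - 18·(-20) = -96 - (-360) = 264
j: 18·12 - (-21)·(-12) = 216 - 252 = -36
k: (-21)·(-20) - 8·12 = 420 - 96 = 324
p × q = (264, -36, 324)

(264, -36, 324)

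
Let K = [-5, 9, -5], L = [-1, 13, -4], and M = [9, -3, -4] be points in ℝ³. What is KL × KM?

(16, 10, -104)

KL = (4, 4, 1)
KM = (14, -12, 1)
i: 4·1 - 1·(-12) = 4 - (-12) = 16
j: 1·14 - 4·1 = 14 - 4 = 10
k: 4·(-12) - 4·14 = -48 - 56 = -104
KL × KM = (16, 10, -104)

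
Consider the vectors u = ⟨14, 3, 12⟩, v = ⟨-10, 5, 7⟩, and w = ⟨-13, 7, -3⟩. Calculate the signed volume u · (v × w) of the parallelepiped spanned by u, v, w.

v × w:
i: 5·(-3) - 7·7 = -15 - 49 = -64
j: 7·(-13) - (-10)·(-3) = -91 - 30 = -121
k: (-10)·7 - 5·(-13) = -70 - (-65) = -5
v × w = (-64, -121, -5)
u · (v × w) = 14·(-64) + 3·(-121) + 12·(-5) = -896 - 363 - 60 = -1319

-1319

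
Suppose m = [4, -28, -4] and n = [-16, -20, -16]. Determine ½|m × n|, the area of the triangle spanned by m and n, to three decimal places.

i: (-28)·(-16) - (-4)·(-20) = 448 - 80 = 368
j: (-4)·(-16) - 4·(-16) = 64 - (-64) = 128
k: 4·(-20) - (-28)·(-16) = -80 - 448 = -528
m × n = (368, 128, -528)
|m × n| = √(368² + 128² + (-528)²) = √430592 ≈ 656.1951
area = ½ · 656.1951 ≈ 328.098

328.098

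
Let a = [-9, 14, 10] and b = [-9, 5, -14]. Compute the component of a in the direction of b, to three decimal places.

0.633

a · b = (-9)·(-9) + 14·5 + 10·(-14) = 81 + 70 - 140 = 11
|b| = √(81 + 25 + 196) = √302 ≈ 17.3781
comp_b a = 11 / √302 ≈ 0.633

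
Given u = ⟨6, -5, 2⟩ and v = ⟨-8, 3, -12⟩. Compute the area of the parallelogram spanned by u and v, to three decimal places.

80.846

i: (-5)·(-12) - 2·3 = 60 - 6 = 54
j: 2·(-8) - 6·(-12) = -16 - (-72) = 56
k: 6·3 - (-5)·(-8) = 18 - 40 = -22
u × v = (54, 56, -22)
|u × v| = √(54² + 56² + (-22)²) = √6536 ≈ 80.8455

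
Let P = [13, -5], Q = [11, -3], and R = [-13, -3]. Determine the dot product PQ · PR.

PQ = Q − P = (-2, 2)
PR = R − P = (-26, 2)
PQ · PR = (-2)·(-26) + 2·2 = 52 + 4 = 56

56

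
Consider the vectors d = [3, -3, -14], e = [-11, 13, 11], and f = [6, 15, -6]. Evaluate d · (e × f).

2673

e × f:
i: 13·(-6) - 11·15 = -78 - 165 = -243
j: 11·6 - (-11)·(-6) = 66 - 66 = 0
k: (-11)·15 - 13·6 = -165 - 78 = -243
e × f = (-243, 0, -243)
d · (e × f) = 3·(-243) + (-3)·0 + (-14)·(-243) = -729 + 0 + 3402 = 2673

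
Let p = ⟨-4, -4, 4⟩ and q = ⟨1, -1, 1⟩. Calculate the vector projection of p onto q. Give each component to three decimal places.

p · q = (-4)·1 + (-4)·(-1) + 4·1 = -4 + 4 + 4 = 4
|q|² = 1 + 1 + 1 = 3
proj_q p = (4/3) · (1, -1, 1) ≈ (1.333, -1.333, 1.333)

(1.333, -1.333, 1.333)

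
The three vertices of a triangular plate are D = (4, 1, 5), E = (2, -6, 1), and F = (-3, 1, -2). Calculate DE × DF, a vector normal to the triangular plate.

(49, 14, -49)

DE = (-2, -7, -4)
DF = (-7, 0, -7)
i: (-7)·(-7) - (-4)·0 = 49 - 0 = 49
j: (-4)·(-7) - (-2)·(-7) = 28 - 14 = 14
k: (-2)·0 - (-7)·(-7) = 0 - 49 = -49
DE × DF = (49, 14, -49)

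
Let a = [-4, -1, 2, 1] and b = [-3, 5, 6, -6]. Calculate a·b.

13

a · b = (-4)·(-3) + (-1)·5 + 2·6 + 1·(-6) = 12 - 5 + 12 - 6 = 13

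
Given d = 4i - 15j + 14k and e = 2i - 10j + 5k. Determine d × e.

i: (-15)·5 - 14·(-10) = -75 - (-140) = 65
j: 14·2 - 4·5 = 28 - 20 = 8
k: 4·(-10) - (-15)·2 = -40 - (-30) = -10
d × e = (65, 8, -10)

(65, 8, -10)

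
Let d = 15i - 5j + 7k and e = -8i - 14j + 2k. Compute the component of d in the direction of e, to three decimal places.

d · e = 15·(-8) + (-5)·(-14) + 7·2 = -120 + 70 + 14 = -36
|e| = √(64 + 196 + 4) = √264 ≈ 16.2481
comp_e d = -36 / √264 ≈ -2.216

-2.216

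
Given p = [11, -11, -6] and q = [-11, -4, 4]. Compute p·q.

p · q = 11·(-11) + (-11)·(-4) + (-6)·4 = -121 + 44 - 24 = -101

-101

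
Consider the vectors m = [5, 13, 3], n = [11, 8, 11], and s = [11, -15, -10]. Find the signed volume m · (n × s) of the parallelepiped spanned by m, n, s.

n × s:
i: 8·(-10) - 11·(-15) = -80 - (-165) = 85
j: 11·11 - 11·(-10) = 121 - (-110) = 231
k: 11·(-15) - 8·11 = -165 - 88 = -253
n × s = (85, 231, -253)
m · (n × s) = 5·85 + 13·231 + 3·(-253) = 425 + 3003 - 759 = 2669

2669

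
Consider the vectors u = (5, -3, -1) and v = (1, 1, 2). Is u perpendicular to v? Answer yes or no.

u · v = 5·1 + (-3)·1 + (-1)·2 = 5 - 3 - 2 = 0
Zero, so the vectors are orthogonal.

yes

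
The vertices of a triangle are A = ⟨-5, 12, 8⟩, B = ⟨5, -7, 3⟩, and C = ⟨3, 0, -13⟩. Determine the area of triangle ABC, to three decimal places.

AB = (10, -19, -5),  AC = (8, -12, -21)
i: (-19)·(-21) - (-5)·(-12) = 399 - 60 = 339
j: (-5)·8 - 10·(-21) = -40 - (-210) = 170
k: 10·(-12) - (-19)·8 = -120 - (-152) = 32
AB × AC = (339, 170, 32)
|AB × AC| = √144845 ≈ 380.5851
area = ½ · 380.5851 ≈ 190.293

190.293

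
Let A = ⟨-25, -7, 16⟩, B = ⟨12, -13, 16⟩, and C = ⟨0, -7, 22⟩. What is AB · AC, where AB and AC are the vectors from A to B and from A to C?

AB = B − A = (37, -6, 0)
AC = C − A = (25, 0, 6)
AB · AC = 37·25 + (-6)·0 + 0·6 = 925 + 0 + 0 = 925

925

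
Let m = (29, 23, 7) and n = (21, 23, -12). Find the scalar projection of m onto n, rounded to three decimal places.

31.579

m · n = 29·21 + 23·23 + 7·(-12) = 609 + 529 - 84 = 1054
|n| = √(441 + 529 + 144) = √1114 ≈ 33.3766
comp_n m = 1054 / √1114 ≈ 31.579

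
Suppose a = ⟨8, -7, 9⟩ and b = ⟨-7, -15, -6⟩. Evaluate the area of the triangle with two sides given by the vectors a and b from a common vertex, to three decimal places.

i: (-7)·(-6) - 9·(-15) = 42 - (-135) = 177
j: 9·(-7) - 8·(-6) = -63 - (-48) = -15
k: 8·(-15) - (-7)·(-7) = -120 - 49 = -169
a × b = (177, -15, -169)
|a × b| = √(177² + (-15)² + (-169)²) = √60115 ≈ 245.1836
area = ½ · 245.1836 ≈ 122.592

122.592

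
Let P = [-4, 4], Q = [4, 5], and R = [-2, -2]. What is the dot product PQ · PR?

PQ = Q − P = (8, 1)
PR = R − P = (2, -6)
PQ · PR = 8·2 + 1·(-6) = 16 - 6 = 10

10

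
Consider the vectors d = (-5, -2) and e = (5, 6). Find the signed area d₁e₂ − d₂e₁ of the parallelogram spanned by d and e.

(-5)·6 - (-2)·5 = -30 - (-10) = -20

-20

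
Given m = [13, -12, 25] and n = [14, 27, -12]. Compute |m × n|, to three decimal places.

898.531

i: (-12)·(-12) - 25·27 = 144 - 675 = -531
j: 25·14 - 13·(-12) = 350 - (-156) = 506
k: 13·27 - (-12)·14 = 351 - (-168) = 519
m × n = (-531, 506, 519)
|m × n| = √((-531)² + 506² + 519²) = √807358 ≈ 898.5310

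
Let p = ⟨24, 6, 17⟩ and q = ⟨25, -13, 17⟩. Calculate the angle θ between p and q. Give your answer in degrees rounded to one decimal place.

34.8

p · q = 24·25 + 6·(-13) + 17·17 = 600 - 78 + 289 = 811
|p|² = 576 + 36 + 289 = 901,  |p| = √901 ≈ 30.016662
|q|² = 625 + 169 + 289 = 1083,  |q| = √1083 ≈ 32.908965
cos θ = 811 / (30.016662 · 32.908965) ≈ 0.82100
θ = arccos(0.82100) ≈ 34.8°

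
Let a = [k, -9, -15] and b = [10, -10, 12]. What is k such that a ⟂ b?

a · b = k·10 + (-9)·(-10) + (-15)·12 = -90 + 10k
Set equal to 0: 10k = 90, so k = 9.

9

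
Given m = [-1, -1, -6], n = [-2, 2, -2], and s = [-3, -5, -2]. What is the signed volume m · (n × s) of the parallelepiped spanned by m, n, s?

n × s:
i: 2·(-2) - (-2)·(-5) = -4 - 10 = -14
j: (-2)·(-3) - (-2)·(-2) = 6 - 4 = 2
k: (-2)·(-5) - 2·(-3) = 10 - (-6) = 16
n × s = (-14, 2, 16)
m · (n × s) = (-1)·(-14) + (-1)·2 + (-6)·16 = 14 - 2 - 96 = -84

-84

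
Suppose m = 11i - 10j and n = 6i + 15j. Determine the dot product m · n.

-84

m · n = 11·6 + (-10)·15 = 66 - 150 = -84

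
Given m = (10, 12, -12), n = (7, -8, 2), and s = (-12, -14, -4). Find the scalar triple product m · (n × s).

2976

n × s:
i: (-8)·(-4) - 2·(-14) = 32 - (-28) = 60
j: 2·(-12) - 7·(-4) = -24 - (-28) = 4
k: 7·(-14) - (-8)·(-12) = -98 - 96 = -194
n × s = (60, 4, -194)
m · (n × s) = 10·60 + 12·4 + (-12)·(-194) = 600 + 48 + 2328 = 2976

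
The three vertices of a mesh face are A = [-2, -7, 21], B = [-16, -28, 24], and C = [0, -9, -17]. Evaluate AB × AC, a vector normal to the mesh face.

AB = (-14, -21, 3)
AC = (2, -2, -38)
i: (-21)·(-38) - 3·(-2) = 798 - (-6) = 804
j: 3·2 - (-14)·(-38) = 6 - 532 = -526
k: (-14)·(-2) - (-21)·2 = 28 - (-42) = 70
AB × AC = (804, -526, 70)

(804, -526, 70)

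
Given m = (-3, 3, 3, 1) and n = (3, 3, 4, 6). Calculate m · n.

m · n = (-3)·3 + 3·3 + 3·4 + 1·6 = -9 + 9 + 12 + 6 = 18

18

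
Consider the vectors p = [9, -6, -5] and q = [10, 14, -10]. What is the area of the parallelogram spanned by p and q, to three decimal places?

230.426

i: (-6)·(-10) - (-5)·14 = 60 - (-70) = 130
j: (-5)·10 - 9·(-10) = -50 - (-90) = 40
k: 9·14 - (-6)·10 = 126 - (-60) = 186
p × q = (130, 40, 186)
|p × q| = √(130² + 40² + 186²) = √53096 ≈ 230.4257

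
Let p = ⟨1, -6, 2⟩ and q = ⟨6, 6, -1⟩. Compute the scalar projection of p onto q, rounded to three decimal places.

p · q = 1·6 + (-6)·6 + 2·(-1) = 6 - 36 - 2 = -32
|q| = √(36 + 36 + 1) = √73 ≈ 8.5440
comp_q p = -32 / √73 ≈ -3.745

-3.745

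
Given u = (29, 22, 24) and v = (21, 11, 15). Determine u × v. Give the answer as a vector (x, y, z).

i: 22·15 - 24·11 = 330 - 264 = 66
j: 24·21 - 29·15 = 504 - 435 = 69
k: 29·11 - 22·21 = 319 - 462 = -143
u × v = (66, 69, -143)

(66, 69, -143)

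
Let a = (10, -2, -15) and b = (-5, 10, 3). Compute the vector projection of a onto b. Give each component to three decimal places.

(4.291, -8.582, -2.575)

a · b = 10·(-5) + (-2)·10 + (-15)·3 = -50 - 20 - 45 = -115
|b|² = 25 + 100 + 9 = 134
proj_b a = (-115/134) · (-5, 10, 3) ≈ (4.291, -8.582, -2.575)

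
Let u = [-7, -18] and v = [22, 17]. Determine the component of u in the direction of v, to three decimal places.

-16.545

u · v = (-7)·22 + (-18)·17 = -154 - 306 = -460
|v| = √(484 + 289) = √773 ≈ 27.8029
comp_v u = -460 / √773 ≈ -16.545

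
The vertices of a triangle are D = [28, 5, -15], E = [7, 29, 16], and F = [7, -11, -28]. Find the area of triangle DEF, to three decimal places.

DE = (-21, 24, 31),  DF = (-21, -16, -13)
i: 24·(-13) - 31·(-16) = -312 - (-496) = 184
j: 31·(-21) - (-21)·(-13) = -651 - 273 = -924
k: (-21)·(-16) - 24·(-21) = 336 - (-504) = 840
DE × DF = (184, -924, 840)
|DE × DF| = √1593232 ≈ 1262.2329
area = ½ · 1262.2329 ≈ 631.116

631.116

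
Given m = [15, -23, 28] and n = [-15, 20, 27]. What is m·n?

m · n = 15·(-15) + (-23)·20 + 28·27 = -225 - 460 + 756 = 71

71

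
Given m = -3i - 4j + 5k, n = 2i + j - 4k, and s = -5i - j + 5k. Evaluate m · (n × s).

n × s:
i: 1·5 - (-4)·(-1) = 5 - 4 = 1
j: (-4)·(-5) - 2·5 = 20 - 10 = 10
k: 2·(-1) - 1·(-5) = -2 - (-5) = 3
n × s = (1, 10, 3)
m · (n × s) = (-3)·1 + (-4)·10 + 5·3 = -3 - 40 + 15 = -28

-28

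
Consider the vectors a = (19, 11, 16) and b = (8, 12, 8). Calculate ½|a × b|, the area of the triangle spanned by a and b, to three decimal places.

88.023

i: 11·8 - 16·12 = 88 - 192 = -104
j: 16·8 - 19·8 = 128 - 152 = -24
k: 19·12 - 11·8 = 228 - 88 = 140
a × b = (-104, -24, 140)
|a × b| = √((-104)² + (-24)² + 140²) = √30992 ≈ 176.0454
area = ½ · 176.0454 ≈ 88.023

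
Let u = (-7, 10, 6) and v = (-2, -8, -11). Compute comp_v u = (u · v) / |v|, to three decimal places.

u · v = (-7)·(-2) + 10·(-8) + 6·(-11) = 14 - 80 - 66 = -132
|v| = √(4 + 64 + 121) = √189 ≈ 13.7477
comp_v u = -132 / √189 ≈ -9.602

-9.602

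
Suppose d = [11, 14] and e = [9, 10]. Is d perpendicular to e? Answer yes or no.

d · e = 11·9 + 14·10 = 99 + 140 = 239
Nonzero, so the vectors are not orthogonal.

no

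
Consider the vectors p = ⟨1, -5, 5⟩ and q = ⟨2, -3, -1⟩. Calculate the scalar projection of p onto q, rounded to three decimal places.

p · q = 1·2 + (-5)·(-3) + 5·(-1) = 2 + 15 - 5 = 12
|q| = √(4 + 9 + 1) = √14 ≈ 3.7417
comp_q p = 12 / √14 ≈ 3.207

3.207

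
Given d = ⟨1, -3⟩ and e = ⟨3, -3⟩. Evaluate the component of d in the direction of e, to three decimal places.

d · e = 1·3 + (-3)·(-3) = 3 + 9 = 12
|e| = √(9 + 9) = √18 ≈ 4.2426
comp_e d = 12 / √18 ≈ 2.828

2.828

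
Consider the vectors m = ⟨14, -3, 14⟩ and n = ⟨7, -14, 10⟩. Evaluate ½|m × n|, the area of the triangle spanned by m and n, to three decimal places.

i: (-3)·10 - 14·(-14) = -30 - (-196) = 166
j: 14·7 - 14·10 = 98 - 140 = -42
k: 14·(-14) - (-3)·7 = -196 - (-21) = -175
m × n = (166, -42, -175)
|m × n| = √(166² + (-42)² + (-175)²) = √59945 ≈ 244.8367
area = ½ · 244.8367 ≈ 122.418

122.418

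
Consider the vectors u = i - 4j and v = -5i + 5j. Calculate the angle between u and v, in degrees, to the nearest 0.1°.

u · v = 1·(-5) + (-4)·5 = -5 - 20 = -25
|u|² = 1 + 16 = 17,  |u| = √17 ≈ 4.123106
|v|² = 25 + 25 = 50,  |v| = √50 ≈ 7.071068
cos θ = -25 / (4.123106 · 7.071068) ≈ -0.85749
θ = arccos(-0.85749) ≈ 149.0°

149.0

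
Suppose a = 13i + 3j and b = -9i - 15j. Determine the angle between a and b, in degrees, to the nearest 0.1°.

134.0

a · b = 13·(-9) + 3·(-15) = -117 - 45 = -162
|a|² = 169 + 9 = 178,  |a| = √178 ≈ 13.341664
|b|² = 81 + 225 = 306,  |b| = √306 ≈ 17.492856
cos θ = -162 / (13.341664 · 17.492856) ≈ -0.69414
θ = arccos(-0.69414) ≈ 134.0°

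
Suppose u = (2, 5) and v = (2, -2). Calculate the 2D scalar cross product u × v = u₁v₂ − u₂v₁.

2·(-2) - 5·2 = -4 - 10 = -14

-14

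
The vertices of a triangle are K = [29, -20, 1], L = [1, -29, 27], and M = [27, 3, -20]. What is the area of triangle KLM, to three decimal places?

KL = (-28, -9, 26),  KM = (-2, 23, -21)
i: (-9)·(-21) - 26·23 = 189 - 598 = -409
j: 26·(-2) - (-28)·(-21) = -52 - 588 = -640
k: (-28)·23 - (-9)·(-2) = -644 - 18 = -662
KL × KM = (-409, -640, -662)
|KL × KM| = √1015125 ≈ 1007.5341
area = ½ · 1007.5341 ≈ 503.767

503.767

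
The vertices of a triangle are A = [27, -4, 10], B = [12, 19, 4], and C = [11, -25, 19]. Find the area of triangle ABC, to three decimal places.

AB = (-15, 23, -6),  AC = (-16, -21, 9)
i: 23·9 - (-6)·(-21) = 207 - 126 = 81
j: (-6)·(-16) - (-15)·9 = 96 - (-135) = 231
k: (-15)·(-21) - 23·(-16) = 315 - (-368) = 683
AB × AC = (81, 231, 683)
|AB × AC| = √526411 ≈ 725.5419
area = ½ · 725.5419 ≈ 362.771

362.771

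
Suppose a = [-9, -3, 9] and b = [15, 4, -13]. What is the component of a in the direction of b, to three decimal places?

-13.038

a · b = (-9)·15 + (-3)·4 + 9·(-13) = -135 - 12 - 117 = -264
|b| = √(225 + 16 + 169) = √410 ≈ 20.2485
comp_b a = -264 / √410 ≈ -13.038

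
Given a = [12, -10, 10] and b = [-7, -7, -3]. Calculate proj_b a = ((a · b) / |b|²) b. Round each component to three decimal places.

a · b = 12·(-7) + (-10)·(-7) + 10·(-3) = -84 + 70 - 30 = -44
|b|² = 49 + 49 + 9 = 107
proj_b a = (-44/107) · (-7, -7, -3) ≈ (2.879, 2.879, 1.234)

(2.879, 2.879, 1.234)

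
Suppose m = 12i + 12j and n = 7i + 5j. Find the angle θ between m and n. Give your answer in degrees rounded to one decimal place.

9.5

m · n = 12·7 + 12·5 = 84 + 60 = 144
|m|² = 144 + 144 = 288,  |m| = √288 ≈ 16.970563
|n|² = 49 + 25 = 74,  |n| = √74 ≈ 8.602325
cos θ = 144 / (16.970563 · 8.602325) ≈ 0.98639
θ = arccos(0.98639) ≈ 9.5°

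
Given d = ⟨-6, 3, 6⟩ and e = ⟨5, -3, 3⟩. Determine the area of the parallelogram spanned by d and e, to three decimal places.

55.154

i: 3·3 - 6·(-3) = 9 - (-18) = 27
j: 6·5 - (-6)·3 = 30 - (-18) = 48
k: (-6)·(-3) - 3·5 = 18 - 15 = 3
d × e = (27, 48, 3)
|d × e| = √(27² + 48² + 3²) = √3042 ≈ 55.1543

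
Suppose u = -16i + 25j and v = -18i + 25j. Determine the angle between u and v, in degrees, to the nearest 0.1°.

3.1

u · v = (-16)·(-18) + 25·25 = 288 + 625 = 913
|u|² = 256 + 625 = 881,  |u| = √881 ≈ 29.681644
|v|² = 324 + 625 = 949,  |v| = √949 ≈ 30.805844
cos θ = 913 / (29.681644 · 30.805844) ≈ 0.99850
θ = arccos(0.99850) ≈ 3.1°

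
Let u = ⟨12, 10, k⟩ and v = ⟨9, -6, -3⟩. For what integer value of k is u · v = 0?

16

u · v = 12·9 + 10·(-6) + k·(-3) = 48 - 3k
Set equal to 0: -3k = -48, so k = 16.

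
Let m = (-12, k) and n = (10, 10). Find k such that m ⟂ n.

12

m · n = (-12)·10 + k·10 = -120 + 10k
Set equal to 0: 10k = 120, so k = 12.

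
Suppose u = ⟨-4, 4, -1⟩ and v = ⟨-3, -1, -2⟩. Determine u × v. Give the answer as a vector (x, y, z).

(-9, -5, 16)

i: 4·(-2) - (-1)·(-1) = -8 - 1 = -9
j: (-1)·(-3) - (-4)·(-2) = 3 - 8 = -5
k: (-4)·(-1) - 4·(-3) = 4 - (-12) = 16
u × v = (-9, -5, 16)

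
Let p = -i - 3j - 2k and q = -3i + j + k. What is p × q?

(-1, 7, -10)

i: (-3)·1 - (-2)·1 = -3 - (-2) = -1
j: (-2)·(-3) - (-1)·1 = 6 - (-1) = 7
k: (-1)·1 - (-3)·(-3) = -1 - 9 = -10
p × q = (-1, 7, -10)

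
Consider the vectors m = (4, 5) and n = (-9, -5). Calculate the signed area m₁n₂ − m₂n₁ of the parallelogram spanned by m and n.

4·(-5) - 5·(-9) = -20 - (-45) = 25

25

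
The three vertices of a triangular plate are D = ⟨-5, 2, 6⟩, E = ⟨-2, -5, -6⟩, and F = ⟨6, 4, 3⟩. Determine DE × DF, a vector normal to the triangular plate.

(45, -123, 83)

DE = (3, -7, -12)
DF = (11, 2, -3)
i: (-7)·(-3) - (-12)·2 = 21 - (-24) = 45
j: (-12)·11 - 3·(-3) = -132 - (-9) = -123
k: 3·2 - (-7)·11 = 6 - (-77) = 83
DE × DF = (45, -123, 83)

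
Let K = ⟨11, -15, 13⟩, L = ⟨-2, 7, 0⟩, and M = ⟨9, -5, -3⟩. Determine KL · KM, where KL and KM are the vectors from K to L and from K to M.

KL = L − K = (-13, 22, -13)
KM = M − K = (-2, 10, -16)
KL · KM = (-13)·(-2) + 22·10 + (-13)·(-16) = 26 + 220 + 208 = 454

454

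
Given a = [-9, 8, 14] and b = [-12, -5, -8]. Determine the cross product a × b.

i: 8·(-8) - 14·(-5) = -64 - (-70) = 6
j: 14·(-12) - (-9)·(-8) = -168 - 72 = -240
k: (-9)·(-5) - 8·(-12) = 45 - (-96) = 141
a × b = (6, -240, 141)

(6, -240, 141)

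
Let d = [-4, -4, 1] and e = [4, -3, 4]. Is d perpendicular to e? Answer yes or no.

yes

d · e = (-4)·4 + (-4)·(-3) + 1·4 = -16 + 12 + 4 = 0
Zero, so the vectors are orthogonal.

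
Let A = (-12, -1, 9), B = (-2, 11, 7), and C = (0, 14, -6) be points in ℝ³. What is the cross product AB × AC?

(-150, 126, 6)

AB = (10, 12, -2)
AC = (12, 15, -15)
i: 12·(-15) - (-2)·15 = -180 - (-30) = -150
j: (-2)·12 - 10·(-15) = -24 - (-150) = 126
k: 10·15 - 12·12 = 150 - 144 = 6
AB × AC = (-150, 126, 6)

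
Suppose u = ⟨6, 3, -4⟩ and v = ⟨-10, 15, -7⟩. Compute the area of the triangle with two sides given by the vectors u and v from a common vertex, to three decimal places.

i: 3·(-7) - (-4)·15 = -21 - (-60) = 39
j: (-4)·(-10) - 6·(-7) = 40 - (-42) = 82
k: 6·15 - 3·(-10) = 90 - (-30) = 120
u × v = (39, 82, 120)
|u × v| = √(39² + 82² + 120²) = √22645 ≈ 150.4826
area = ½ · 150.4826 ≈ 75.241

75.241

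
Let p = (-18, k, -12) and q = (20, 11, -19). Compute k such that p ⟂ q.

p · q = (-18)·20 + k·11 + (-12)·(-19) = -132 + 11k
Set equal to 0: 11k = 132, so k = 12.

12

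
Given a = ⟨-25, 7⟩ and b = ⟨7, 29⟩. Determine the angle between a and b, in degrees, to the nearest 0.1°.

a · b = (-25)·7 + 7·29 = -175 + 203 = 28
|a|² = 625 + 49 = 674,  |a| = √674 ≈ 25.961510
|b|² = 49 + 841 = 890,  |b| = √890 ≈ 29.832868
cos θ = 28 / (25.961510 · 29.832868) ≈ 0.03615
θ = arccos(0.03615) ≈ 87.9°

87.9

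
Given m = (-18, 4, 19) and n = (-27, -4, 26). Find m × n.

i: 4·26 - 19·(-4) = 104 - (-76) = 180
j: 19·(-27) - (-18)·26 = -513 - (-468) = -45
k: (-18)·(-4) - 4·(-27) = 72 - (-108) = 180
m × n = (180, -45, 180)

(180, -45, 180)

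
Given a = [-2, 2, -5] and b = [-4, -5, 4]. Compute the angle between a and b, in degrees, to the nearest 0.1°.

120.5

a · b = (-2)·(-4) + 2·(-5) + (-5)·4 = 8 - 10 - 20 = -22
|a|² = 4 + 4 + 25 = 33,  |a| = √33 ≈ 5.744563
|b|² = 16 + 25 + 16 = 57,  |b| = √57 ≈ 7.549834
cos θ = -22 / (5.744563 · 7.549834) ≈ -0.50726
θ = arccos(-0.50726) ≈ 120.5°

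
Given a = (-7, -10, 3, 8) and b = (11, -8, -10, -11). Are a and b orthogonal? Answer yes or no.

no

a · b = (-7)·11 + (-10)·(-8) + 3·(-10) + 8·(-11) = -77 + 80 - 30 - 88 = -115
Nonzero, so the vectors are not orthogonal.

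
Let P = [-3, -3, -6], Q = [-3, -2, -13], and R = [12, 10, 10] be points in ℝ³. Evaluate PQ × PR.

(107, -105, -15)

PQ = (0, 1, -7)
PR = (15, 13, 16)
i: 1·16 - (-7)·13 = 16 - (-91) = 107
j: (-7)·15 - 0·16 = -105 - 0 = -105
k: 0·13 - 1·15 = 0 - 15 = -15
PQ × PR = (107, -105, -15)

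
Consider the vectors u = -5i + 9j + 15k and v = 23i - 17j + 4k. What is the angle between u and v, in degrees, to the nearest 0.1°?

u · v = (-5)·23 + 9·(-17) + 15·4 = -115 - 153 + 60 = -208
|u|² = 25 + 81 + 225 = 331,  |u| = √331 ≈ 18.193405
|v|² = 529 + 289 + 16 = 834,  |v| = √834 ≈ 28.879058
cos θ = -208 / (18.193405 · 28.879058) ≈ -0.39588
θ = arccos(-0.39588) ≈ 113.3°

113.3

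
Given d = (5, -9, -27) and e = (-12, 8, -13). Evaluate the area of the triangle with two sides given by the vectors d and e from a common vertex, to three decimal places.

258.280

i: (-9)·(-13) - (-27)·8 = 117 - (-216) = 333
j: (-27)·(-12) - 5·(-13) = 324 - (-65) = 389
k: 5·8 - (-9)·(-12) = 40 - 108 = -68
d × e = (333, 389, -68)
|d × e| = √(333² + 389² + (-68)²) = √266834 ≈ 516.5598
area = ½ · 516.5598 ≈ 258.280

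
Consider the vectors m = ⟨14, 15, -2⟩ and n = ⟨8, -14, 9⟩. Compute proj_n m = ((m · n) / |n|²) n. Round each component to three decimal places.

m · n = 14·8 + 15·(-14) + (-2)·9 = 112 - 210 - 18 = -116
|n|² = 64 + 196 + 81 = 341
proj_n m = (-116/341) · (8, -14, 9) ≈ (-2.721, 4.762, -3.062)

(-2.721, 4.762, -3.062)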